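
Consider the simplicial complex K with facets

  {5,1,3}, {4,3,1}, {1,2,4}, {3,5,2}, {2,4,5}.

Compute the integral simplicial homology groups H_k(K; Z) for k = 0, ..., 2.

H_0 = Z,  H_1 = Z,  H_2 = 0.

Take the total order 1 < 2 < 3 < 4 < 5 on the vertex set. Then K (dimension 2) consists of the simplices:

  0-simplices (5): [1], [2], [3], [4], [5]
  1-simplices (10): [1,2], [1,3], [1,4], [1,5], [2,3], [2,4], [2,5], [3,4], [3,5], [4,5]
  2-simplices (5): [1,2,4], [1,3,4], [1,3,5], [2,3,5], [2,4,5]

giving chain groups C_0 ≅ Z^5, C_1 ≅ Z^10, C_2 ≅ Z^5.

Boundary ∂_1: C_1 → C_0 is given by ∂[p,q] = [q] − [p]. For instance
  ∂[2,5] = [5] − [2].
The 5×10 boundary matrix has rank 4 and Smith normal form diag(1,1,1,1).

The boundary map ∂_2: C_2 → C_1 maps a triangle to the signed sum of its edges. For instance
  ∂[1,3,4] = [3,4] − [1,4] + [1,3],
  ∂[1,3,5] = [3,5] − [1,5] + [1,3].
The resulting 10×5 matrix has rank 5, and its Smith normal form has invariant factors (1,1,1,1,1).

Now H_k = ker ∂_k / im ∂_{k+1}, so:

  H_0: rank C_0 − rank ∂_1 = 5 − 4 = 1, and the invariant factors of ∂_1 are all 1, so H_0 ≅ Z.
  H_1: rank ker ∂_1 − rank ∂_2 = (10 − 4) − 5 = 1, and the invariant factors of ∂_2 are all 1, so H_1 ≅ Z.
  H_2: rank ker ∂_2 − rank ∂_3 = (5 − 5) − 0 = 0, and there is no ∂_3, so H_2 ≅ 0.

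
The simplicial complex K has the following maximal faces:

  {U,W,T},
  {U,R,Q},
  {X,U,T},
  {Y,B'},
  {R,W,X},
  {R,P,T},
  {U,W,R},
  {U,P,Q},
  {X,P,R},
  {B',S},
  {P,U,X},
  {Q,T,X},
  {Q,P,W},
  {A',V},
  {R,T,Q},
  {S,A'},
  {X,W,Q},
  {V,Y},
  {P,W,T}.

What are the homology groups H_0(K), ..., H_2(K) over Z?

H_0 ≅ Z^2,  H_1 ≅ Z^3,  H_2 ≅ Z.

K has 12 vertices, 26 edges, 14 triangles.
rank ∂_0 = 0, rank ∂_1 = 10 ⇒ b_0 = 12 − 0 − 10 = 2; all invariant factors of ∂_1 are 1 so no torsion. So H_0 = Z^2.
rank ∂_1 = 10, rank ∂_2 = 13 ⇒ b_1 = 26 − 10 − 13 = 3; all invariant factors of ∂_2 are 1 so no torsion. So H_1 = Z^3.
rank ∂_2 = 13, rank ∂_3 = 0 ⇒ b_2 = 14 − 13 − 0 = 1. So H_2 = Z.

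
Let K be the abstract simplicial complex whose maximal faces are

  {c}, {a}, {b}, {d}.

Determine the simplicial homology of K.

H_0 = Z^4.

Order the vertices as a < b < c < d. Listing each simplex with vertices in this order, K has dimension 0 with simplices:

  0-simplices (4): a, b, c, d

so the chain groups are C_0 ≅ Z^4.

From H_k ≅ ker(∂_k) / im(∂_{k+1}) we obtain:

  H_0: rank C_0 − rank ∂_1 = 4 − 0 = 4, and there is no ∂_1, so H_0 ≅ Z^4.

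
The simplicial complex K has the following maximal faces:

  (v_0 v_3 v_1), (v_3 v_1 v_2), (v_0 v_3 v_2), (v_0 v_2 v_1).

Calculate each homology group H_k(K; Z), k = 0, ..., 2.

H_0 = Z,  H_1 = 0,  H_2 = Z.

We work with the vertex ordering v_0 < v_1 < v_2 < v_3. The simplices of K, each written with vertices in increasing order, are:

  0-simplices (4): [v_0], [v_1], [v_2], [v_3]
  1-simplices (6): [v_0,v_1], [v_0,v_2], [v_0,v_3], [v_1,v_2], [v_1,v_3], [v_2,v_3]
  2-simplices (4): [v_0,v_1,v_2], [v_0,v_1,v_3], [v_0,v_2,v_3], [v_1,v_2,v_3]

Hence C_0 ≅ Z^4, C_1 ≅ Z^6, C_2 ≅ Z^4.

∂_1: C_1 → C_0 sends each edge [p,q] (with p < q) to q − p. For instance
  ∂[v_0,v_2] = [v_2] − [v_0].
The 4×6 boundary matrix has rank 3 and Smith normal form diag(1,1,1).

The boundary map ∂_2: C_2 → C_1 acts by ∂[p,q,r] = [q,r] − [p,r] + [p,q]. For instance
  ∂[v_0,v_1,v_2] = [v_1,v_2] − [v_0,v_2] + [v_0,v_1],
  ∂[v_1,v_2,v_3] = [v_2,v_3] − [v_1,v_3] + [v_1,v_2].
The 6×4 boundary matrix has rank 3 and Smith normal form diag(1,1,1).

Reading off H_k = ker ∂_k / im ∂_{k+1}:

  H_0: rank C_0 − rank ∂_1 = 4 − 3 = 1, and the invariant factors of ∂_1 are all 1, so H_0 = Z.
  H_1: rank ker ∂_1 − rank ∂_2 = (6 − 3) − 3 = 0, and the invariant factors of ∂_2 are all 1, so H_1 = 0.
  H_2: rank ker ∂_2 − rank ∂_3 = (4 − 3) − 0 = 1, and there is no ∂_3, so H_2 = Z.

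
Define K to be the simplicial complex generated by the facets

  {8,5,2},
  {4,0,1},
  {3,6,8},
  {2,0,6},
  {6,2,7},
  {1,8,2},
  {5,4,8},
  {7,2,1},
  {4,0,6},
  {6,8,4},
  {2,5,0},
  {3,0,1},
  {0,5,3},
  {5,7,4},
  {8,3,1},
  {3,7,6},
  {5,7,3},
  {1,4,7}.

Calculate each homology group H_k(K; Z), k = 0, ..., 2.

Order the vertices as 0 < 1 < 2 < 3 < 4 < 5 < 6 < 7 < 8. Listing each simplex with vertices in this order, K has dimension 2 with simplices:

  0-simplices (9): [0], [1], [2], [3], [4], [5], [6], [7], [8]
  1-simplices (27): (27 of them)
  2-simplices (18): [0,1,3], [0,1,4], [0,2,5], [0,2,6], [0,3,5], [0,4,6], [1,2,7], [1,2,8], [1,3,8], [1,4,7], [2,5,8], [2,6,7], [3,5,7], [3,6,7], [3,6,8], [4,5,7], [4,5,8], [4,6,8]

so the chain groups are C_0 ≅ Z^9, C_1 ≅ Z^27, C_2 ≅ Z^18.

∂_1: C_1 → C_0 sends each edge [p,q] (with p < q) to q − p.
As a 9×27 matrix over Z this has rank 8, with invariant factors (1,1,1,1,1,1,1,1).

∂_2: C_2 → C_1 acts by ∂[p,q,r] = [q,r] − [p,r] + [p,q]. For instance
  ∂[3,6,7] = [6,7] − [3,7] + [3,6],
  ∂[4,5,7] = [5,7] − [4,7] + [4,5].
The resulting 27×18 matrix has rank 17, and its Smith normal form has invariant factors (1,1,1,1,1,1,1,1,1,1,1,1,1,1,1,1,1).

Now H_k = ker ∂_k / im ∂_{k+1}, so:

  H_0: rank C_0 − rank ∂_1 = 9 − 8 = 1, and the invariant factors of ∂_1 are all 1, so H_0 ≅ Z.
  H_1: rank ker ∂_1 − rank ∂_2 = (27 − 8) − 17 = 2, and the invariant factors of ∂_2 are all 1, so H_1 ≅ Z^2.
  H_2: rank ker ∂_2 − rank ∂_3 = (18 − 17) − 0 = 1, and there is no ∂_3, so H_2 ≅ Z.

H_0 = Z,  H_1 = Z^2,  H_2 = Z.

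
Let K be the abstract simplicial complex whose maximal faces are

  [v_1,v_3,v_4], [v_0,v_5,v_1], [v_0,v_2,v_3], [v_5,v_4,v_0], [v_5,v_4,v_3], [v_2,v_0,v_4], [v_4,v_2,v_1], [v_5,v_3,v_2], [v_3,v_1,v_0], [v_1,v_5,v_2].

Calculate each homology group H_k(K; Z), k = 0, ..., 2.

We work with the vertex ordering v_0 < v_1 < v_2 < v_3 < v_4 < v_5. The simplices of K, each written with vertices in increasing order, are:

  0-simplices (6): [v_0], [v_1], [v_2], [v_3], [v_4], [v_5]
  1-simplices (15): (15 of them)
  2-simplices (10): [v_0,v_1,v_3], [v_0,v_1,v_5], [v_0,v_2,v_3], [v_0,v_2,v_4], [v_0,v_4,v_5], [v_1,v_2,v_4], [v_1,v_2,v_5], [v_1,v_3,v_4], [v_2,v_3,v_5], [v_3,v_4,v_5]

Hence C_0 ≅ Z^6, C_1 ≅ Z^15, C_2 ≅ Z^10.

The boundary map ∂_1: C_1 → C_0 is given by ∂[p,q] = [q] − [p].
As a 6×15 matrix over Z this has rank 5, with invariant factors (1,1,1,1,1).

The boundary map ∂_2: C_2 → C_1 maps a triangle to the signed sum of its edges. For instance
  ∂[v_0,v_4,v_5] = [v_4,v_5] − [v_0,v_5] + [v_0,v_4],
  ∂[v_0,v_1,v_3] = [v_1,v_3] − [v_0,v_3] + [v_0,v_1].
The 15×10 boundary matrix has rank 10 and Smith normal form diag(1,1,1,1,1,1,1,1,1,2).

Reading off H_k = ker ∂_k / im ∂_{k+1}:

  H_0: rank C_0 − rank ∂_1 = 6 − 5 = 1, and the invariant factors of ∂_1 are all 1, so H_0 = Z.
  H_1: rank ker ∂_1 − rank ∂_2 = (15 − 5) − 10 = 0, and ∂_2 has invariant factor 2 > 1, so H_1 = Z/2Z.
  H_2: rank ker ∂_2 − rank ∂_3 = (10 − 10) − 0 = 0, and there is no ∂_3, so H_2 = 0.

H_0 ≅ Z,  H_1 ≅ Z/2Z,  H_2 = 0.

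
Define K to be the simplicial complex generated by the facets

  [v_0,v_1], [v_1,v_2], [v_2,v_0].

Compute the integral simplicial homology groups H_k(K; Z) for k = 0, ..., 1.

Fix the vertex order v_0 < v_1 < v_2 and write every simplex with vertices in increasing order. Then dim K = 1 and the simplices of K are:

  0-simplices (3): [v_0], [v_1], [v_2]
  1-simplices (3): [v_0,v_1], [v_0,v_2], [v_1,v_2]

giving chain groups C_0 ≅ Z^3, C_1 ≅ Z^3.

∂_1: C_1 → C_0 is given by ∂[p,q] = [q] − [p]. For instance
  ∂[v_0,v_2] = [v_2] − [v_0].
This gives a 3×3 integer matrix of rank 2; reducing to Smith normal form yields diagonal entries (1,1).

Now H_k = ker ∂_k / im ∂_{k+1}, so:

  H_0: rank C_0 − rank ∂_1 = 3 − 2 = 1, and the invariant factors of ∂_1 are all 1, so H_0 = Z.
  H_1: rank ker ∂_1 − rank ∂_2 = (3 − 2) − 0 = 1, and there is no ∂_2, so H_1 = Z.

H_0 ≅ Z,  H_1 ≅ Z.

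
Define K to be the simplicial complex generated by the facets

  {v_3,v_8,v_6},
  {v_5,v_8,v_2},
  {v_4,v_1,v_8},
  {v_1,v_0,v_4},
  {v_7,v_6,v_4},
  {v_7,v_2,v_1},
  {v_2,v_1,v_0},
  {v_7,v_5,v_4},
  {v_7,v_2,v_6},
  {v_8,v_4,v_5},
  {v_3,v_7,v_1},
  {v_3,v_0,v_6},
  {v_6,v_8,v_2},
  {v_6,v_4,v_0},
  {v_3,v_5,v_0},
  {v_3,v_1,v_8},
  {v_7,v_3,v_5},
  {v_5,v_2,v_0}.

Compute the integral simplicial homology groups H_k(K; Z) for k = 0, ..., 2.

H_0 = Z,  H_1 = Z^2,  H_2 = Z.

We work with the vertex ordering v_0 < v_1 < v_2 < v_3 < v_4 < v_5 < v_6 < v_7 < v_8. The simplices of K, each written with vertices in increasing order, are:

  0-simplices (9): [v_0], [v_1], [v_2], [v_3], [v_4], [v_5], [v_6], [v_7], [v_8]
  1-simplices (27): (27 of them)
  2-simplices (18): (18 of them)

Hence C_0 ≅ Z^9, C_1 ≅ Z^27, C_2 ≅ Z^18.

The boundary map ∂_1: C_1 → C_0 maps an edge to its endpoints' difference, ∂[p,q] = q − p.
The resulting 9×27 matrix has rank 8, and its Smith normal form has invariant factors (1,1,1,1,1,1,1,1).

∂_2: C_2 → C_1 acts by ∂[p,q,r] = [q,r] − [p,r] + [p,q]. For instance
  ∂[v_0,v_1,v_2] = [v_1,v_2] − [v_0,v_2] + [v_0,v_1],
  ∂[v_4,v_5,v_8] = [v_5,v_8] − [v_4,v_8] + [v_4,v_5].
As a 27×18 matrix over Z this has rank 17, with invariant factors (1,1,1,1,1,1,1,1,1,1,1,1,1,1,1,1,1).

Reading off H_k = ker ∂_k / im ∂_{k+1}:

  H_0: rank C_0 − rank ∂_1 = 9 − 8 = 1, and the invariant factors of ∂_1 are all 1, so H_0 = Z.
  H_1: rank ker ∂_1 − rank ∂_2 = (27 − 8) − 17 = 2, and the invariant factors of ∂_2 are all 1, so H_1 = Z^2.
  H_2: rank ker ∂_2 − rank ∂_3 = (18 − 17) − 0 = 1, and there is no ∂_3, so H_2 = Z.

As a check, the Euler characteristic is 9 − 27 + 18 = 0, which agrees with 1 − 2 + 1 = 0.
(K is a triangulation of the torus T^2.)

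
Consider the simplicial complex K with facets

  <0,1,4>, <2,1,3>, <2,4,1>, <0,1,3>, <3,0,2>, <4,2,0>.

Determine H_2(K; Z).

H_2 = Z.

K has 5 vertices, 9 edges, 6 triangles.
rank ∂_2 = 5, rank ∂_3 = 0 ⇒ b_2 = 6 − 5 − 0 = 1. So H_2 = Z.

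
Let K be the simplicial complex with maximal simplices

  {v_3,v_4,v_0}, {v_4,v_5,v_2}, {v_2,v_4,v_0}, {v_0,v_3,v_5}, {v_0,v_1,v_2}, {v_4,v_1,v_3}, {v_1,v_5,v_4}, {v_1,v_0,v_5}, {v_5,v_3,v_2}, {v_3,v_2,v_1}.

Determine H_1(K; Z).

Fix the vertex order v_0 < v_1 < v_2 < v_3 < v_4 < v_5 and write every simplex with vertices in increasing order. Then dim K = 2 and the simplices of K are:

  0-simplices (6): [v_0], [v_1], [v_2], [v_3], [v_4], [v_5]
  1-simplices (15): (15 of them)
  2-simplices (10): [v_0,v_1,v_2], [v_0,v_1,v_5], [v_0,v_2,v_4], [v_0,v_3,v_4], [v_0,v_3,v_5], [v_1,v_2,v_3], [v_1,v_3,v_4], [v_1,v_4,v_5], [v_2,v_3,v_5], [v_2,v_4,v_5]

so the chain groups are C_0 ≅ Z^6, C_1 ≅ Z^15, C_2 ≅ Z^10.

Boundary ∂_1: C_1 → C_0 sends each edge [p,q] (with p < q) to q − p.
The 6×15 boundary matrix has rank 5 and Smith normal form diag(1,1,1,1,1).

Boundary ∂_2: C_2 → C_1 sends each 2-simplex [p,q,r] to [q,r] − [p,r] + [p,q]. For instance
  ∂[v_2,v_4,v_5] = [v_4,v_5] − [v_2,v_5] + [v_2,v_4],
  ∂[v_0,v_1,v_5] = [v_1,v_5] − [v_0,v_5] + [v_0,v_1].
This gives a 15×10 integer matrix of rank 10; reducing to Smith normal form yields diagonal entries (1,1,1,1,1,1,1,1,1,2).

Reading off H_k = ker ∂_k / im ∂_{k+1}:

  H_1: rank ker ∂_1 − rank ∂_2 = (15 − 5) − 10 = 0, and ∂_2 has invariant factor 2 > 1, so H_1 ≅ Z_2.

H_1 = Z_2.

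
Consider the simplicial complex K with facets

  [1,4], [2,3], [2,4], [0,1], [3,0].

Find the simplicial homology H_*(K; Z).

H_0 = Z,  H_1 = Z.

Take the total order 0 < 1 < 2 < 3 < 4 on the vertex set. Then K (dimension 1) consists of the simplices:

  0-simplices (5): [0], [1], [2], [3], [4]
  1-simplices (5): [0,1], [0,3], [1,4], [2,3], [2,4]

so the chain groups are C_0 ≅ Z^5, C_1 ≅ Z^5.

Boundary ∂_1: C_1 → C_0 sends each edge [p,q] (with p < q) to q − p. For instance
  ∂[1,4] = [4] − [1].
The resulting 5×5 matrix has rank 4, and its Smith normal form has invariant factors (1,1,1,1).

Now H_k = ker ∂_k / im ∂_{k+1}, so:

  H_0: rank C_0 − rank ∂_1 = 5 − 4 = 1, and the invariant factors of ∂_1 are all 1, so H_0 ≅ Z.
  H_1: rank ker ∂_1 − rank ∂_2 = (5 − 4) − 0 = 1, and there is no ∂_2, so H_1 ≅ Z.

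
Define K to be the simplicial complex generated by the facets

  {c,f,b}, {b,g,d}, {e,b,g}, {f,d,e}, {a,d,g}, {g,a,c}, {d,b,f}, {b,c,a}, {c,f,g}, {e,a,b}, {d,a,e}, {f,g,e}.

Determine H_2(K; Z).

H_2 = 0.

Take the total order a < b < c < d < e < f < g on the vertex set. Then K (dimension 2) consists of the simplices:

  0-simplices (7): a, b, c, d, e, f, g
  1-simplices (18): ab, ac, ad, ae, ag, bc, bd, be, bf, bg, cf, cg, de, df, dg, ef, eg, fg
  2-simplices (12): abc, abe, acg, ade, adg, bcf, bdf, bdg, beg, cfg, def, efg

Hence C_0 ≅ Z^7, C_1 ≅ Z^18, C_2 ≅ Z^12.

The boundary map ∂_1: C_1 → C_0 maps an edge to its endpoints' difference, ∂[p,q] = q − p.
As a 7×18 matrix over Z this has rank 6, with invariant factors (1,1,1,1,1,1).

The boundary map ∂_2: C_2 → C_1 maps a triangle to the signed sum of its edges. For instance
  ∂bdf = df − bf + bd,
  ∂bcf = cf − bf + bc.
The 18×12 boundary matrix has rank 12 and Smith normal form diag(1,1,1,1,1,1,1,1,1,1,1,2).

Reading off H_k = ker ∂_k / im ∂_{k+1}:

  H_2: rank ker ∂_2 − rank ∂_3 = (12 − 12) − 0 = 0, and there is no ∂_3, so H_2 ≅ 0.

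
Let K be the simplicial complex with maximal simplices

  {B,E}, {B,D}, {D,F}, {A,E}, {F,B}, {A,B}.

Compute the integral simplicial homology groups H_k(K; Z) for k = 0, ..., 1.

H_0 = Z,  H_1 = Z^2.

K has 5 vertices, 6 edges.
rank ∂_0 = 0, rank ∂_1 = 4 ⇒ b_0 = 5 − 0 − 4 = 1; all invariant factors of ∂_1 are 1 so no torsion. So H_0 = Z.
rank ∂_1 = 4, rank ∂_2 = 0 ⇒ b_1 = 6 − 4 − 0 = 2. So H_1 = Z^2.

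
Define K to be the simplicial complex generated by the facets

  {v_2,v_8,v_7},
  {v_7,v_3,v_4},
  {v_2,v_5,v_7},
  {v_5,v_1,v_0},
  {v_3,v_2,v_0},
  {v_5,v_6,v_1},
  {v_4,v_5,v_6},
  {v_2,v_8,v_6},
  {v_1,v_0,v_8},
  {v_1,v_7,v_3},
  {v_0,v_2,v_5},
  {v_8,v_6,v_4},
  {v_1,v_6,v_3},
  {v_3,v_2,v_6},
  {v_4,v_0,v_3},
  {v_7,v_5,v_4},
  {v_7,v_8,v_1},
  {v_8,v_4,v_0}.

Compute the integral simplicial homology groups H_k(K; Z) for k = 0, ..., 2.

Order the vertices as v_0 < v_1 < v_2 < v_3 < v_4 < v_5 < v_6 < v_7 < v_8. Listing each simplex with vertices in this order, K has dimension 2 with simplices:

  0-simplices (9): [v_0], [v_1], [v_2], [v_3], [v_4], [v_5], [v_6], [v_7], [v_8]
  1-simplices (27): (27 of them)
  2-simplices (18): (18 of them)

so the chain groups are C_0 ≅ Z^9, C_1 ≅ Z^27, C_2 ≅ Z^18.

Boundary ∂_1: C_1 → C_0 maps an edge to its endpoints' difference, ∂[p,q] = q − p.
This gives a 9×27 integer matrix of rank 8; reducing to Smith normal form yields diagonal entries (1,1,1,1,1,1,1,1).

Boundary ∂_2: C_2 → C_1 maps a triangle to the signed sum of its edges. For instance
  ∂[v_2,v_7,v_8] = [v_7,v_8] − [v_2,v_8] + [v_2,v_7],
  ∂[v_0,v_3,v_4] = [v_3,v_4] − [v_0,v_4] + [v_0,v_3].
This gives a 27×18 integer matrix of rank 17; reducing to Smith normal form yields diagonal entries (1,1,1,1,1,1,1,1,1,1,1,1,1,1,1,1,1).

Now H_k = ker ∂_k / im ∂_{k+1}, so:

  H_0: rank C_0 − rank ∂_1 = 9 − 8 = 1, and the invariant factors of ∂_1 are all 1, so H_0 ≅ Z.
  H_1: rank ker ∂_1 − rank ∂_2 = (27 − 8) − 17 = 2, and the invariant factors of ∂_2 are all 1, so H_1 ≅ Z^2.
  H_2: rank ker ∂_2 − rank ∂_3 = (18 − 17) − 0 = 1, and there is no ∂_3, so H_2 ≅ Z.

H_0 = Z,  H_1 = Z^2,  H_2 = Z.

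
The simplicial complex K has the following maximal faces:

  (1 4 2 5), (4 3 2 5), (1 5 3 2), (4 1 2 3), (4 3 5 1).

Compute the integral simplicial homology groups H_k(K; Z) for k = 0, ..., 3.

Order the vertices as 1 < 2 < 3 < 4 < 5. Listing each simplex with vertices in this order, K has dimension 3 with simplices:

  0-simplices (5): [1], [2], [3], [4], [5]
  1-simplices (10): [1,2], [1,3], [1,4], [1,5], [2,3], [2,4], [2,5], [3,4], [3,5], [4,5]
  2-simplices (10): [1,2,3], [1,2,4], [1,2,5], [1,3,4], [1,3,5], [1,4,5], [2,3,4], [2,3,5], [2,4,5], [3,4,5]
  3-simplices (5): [1,2,3,4], [1,2,3,5], [1,2,4,5], [1,3,4,5], [2,3,4,5]

so the chain groups are C_0 ≅ Z^5, C_1 ≅ Z^10, C_2 ≅ Z^10, C_3 ≅ Z^5.

∂_1: C_1 → C_0 is given by ∂[p,q] = [q] − [p].
The resulting 5×10 matrix has rank 4, and its Smith normal form has invariant factors (1,1,1,1).

Boundary ∂_2: C_2 → C_1 sends each 2-simplex [p,q,r] to [q,r] − [p,r] + [p,q]. For instance
  ∂[1,3,5] = [3,5] − [1,5] + [1,3],
  ∂[1,2,4] = [2,4] − [1,4] + [1,2].
The 10×10 boundary matrix has rank 6 and Smith normal form diag(1,1,1,1,1,1).

The boundary map ∂_3: C_3 → C_2 sends each 3-simplex σ to the alternating sum Σ_i (−1)^i (σ with its i-th vertex removed). For instance
  ∂[2,3,4,5] = [3,4,5] − [2,4,5] + [2,3,5] − [2,3,4],
  ∂[1,2,4,5] = [2,4,5] − [1,4,5] + [1,2,5] − [1,2,4].
This gives a 10×5 integer matrix of rank 4; reducing to Smith normal form yields diagonal entries (1,1,1,1).

From H_k ≅ ker(∂_k) / im(∂_{k+1}) we obtain:

  H_0: rank C_0 − rank ∂_1 = 5 − 4 = 1, and the invariant factors of ∂_1 are all 1, so H_0 = Z.
  H_1: rank ker ∂_1 − rank ∂_2 = (10 − 4) − 6 = 0, and the invariant factors of ∂_2 are all 1, so H_1 = 0.
  H_2: rank ker ∂_2 − rank ∂_3 = (10 − 6) − 4 = 0, and the invariant factors of ∂_3 are all 1, so H_2 = 0.
  H_3: rank ker ∂_3 − rank ∂_4 = (5 − 4) − 0 = 1, and there is no ∂_4, so H_3 = Z.

As a check, the Euler characteristic is 5 − 10 + 10 − 5 = 0, which agrees with 1 − 0 + 0 − 1 = 0.

H_0 = Z,  H_1 = 0,  H_2 = 0,  H_3 = Z.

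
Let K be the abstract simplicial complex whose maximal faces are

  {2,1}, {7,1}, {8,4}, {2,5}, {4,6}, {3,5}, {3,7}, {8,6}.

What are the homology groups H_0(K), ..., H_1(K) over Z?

Fix the vertex order 1 < 2 < 3 < 4 < 5 < 6 < 7 < 8 and write every simplex with vertices in increasing order. Then dim K = 1 and the simplices of K are:

  0-simplices (8): [1], [2], [3], [4], [5], [6], [7], [8]
  1-simplices (8): [1,2], [1,7], [2,5], [3,5], [3,7], [4,6], [4,8], [6,8]

Hence C_0 ≅ Z^8, C_1 ≅ Z^8.

The boundary map ∂_1: C_1 → C_0 sends each edge [p,q] (with p < q) to q − p. For instance
  ∂[1,2] = [2] − [1].
The resulting 8×8 matrix has rank 6, and its Smith normal form has invariant factors (1,1,1,1,1,1).

Reading off H_k = ker ∂_k / im ∂_{k+1}:

  H_0: rank C_0 − rank ∂_1 = 8 − 6 = 2, and the invariant factors of ∂_1 are all 1, so H_0 ≅ Z^2.
  H_1: rank ker ∂_1 − rank ∂_2 = (8 − 6) − 0 = 2, and there is no ∂_2, so H_1 ≅ Z^2.

H_0 ≅ Z^2,  H_1 ≅ Z^2.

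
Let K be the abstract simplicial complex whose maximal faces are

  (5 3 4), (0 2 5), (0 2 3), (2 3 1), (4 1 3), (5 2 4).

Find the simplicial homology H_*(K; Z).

Take the total order 0 < 1 < 2 < 3 < 4 < 5 on the vertex set. Then K (dimension 2) consists of the simplices:

  0-simplices (6): [0], [1], [2], [3], [4], [5]
  1-simplices (12): [0,2], [0,3], [0,5], [1,2], [1,3], [1,4], [2,3], [2,4], [2,5], [3,4], [3,5], [4,5]
  2-simplices (6): [0,2,3], [0,2,5], [1,2,3], [1,3,4], [2,4,5], [3,4,5]

Hence C_0 ≅ Z^6, C_1 ≅ Z^12, C_2 ≅ Z^6.

Boundary ∂_1: C_1 → C_0 is given by ∂[p,q] = [q] − [p]. For instance
  ∂[4,5] = [5] − [4].
This gives a 6×12 integer matrix of rank 5; reducing to Smith normal form yields diagonal entries (1,1,1,1,1).

Boundary ∂_2: C_2 → C_1 acts by ∂[p,q,r] = [q,r] − [p,r] + [p,q]. For instance
  ∂[2,4,5] = [4,5] − [2,5] + [2,4],
  ∂[3,4,5] = [4,5] − [3,5] + [3,4].
The resulting 12×6 matrix has rank 6, and its Smith normal form has invariant factors (1,1,1,1,1,1).

Computing H_k = (kernel of ∂_k) / (image of ∂_{k+1}):

  H_0: rank C_0 − rank ∂_1 = 6 − 5 = 1, and the invariant factors of ∂_1 are all 1, so H_0 ≅ Z.
  H_1: rank ker ∂_1 − rank ∂_2 = (12 − 5) − 6 = 1, and the invariant factors of ∂_2 are all 1, so H_1 ≅ Z.
  H_2: rank ker ∂_2 − rank ∂_3 = (6 − 6) − 0 = 0, and there is no ∂_3, so H_2 ≅ 0.

As a check, the Euler characteristic is 6 − 12 + 6 = 0, which agrees with 1 − 1 + 0 = 0.

H_0 = Z,  H_1 = Z,  H_2 = 0.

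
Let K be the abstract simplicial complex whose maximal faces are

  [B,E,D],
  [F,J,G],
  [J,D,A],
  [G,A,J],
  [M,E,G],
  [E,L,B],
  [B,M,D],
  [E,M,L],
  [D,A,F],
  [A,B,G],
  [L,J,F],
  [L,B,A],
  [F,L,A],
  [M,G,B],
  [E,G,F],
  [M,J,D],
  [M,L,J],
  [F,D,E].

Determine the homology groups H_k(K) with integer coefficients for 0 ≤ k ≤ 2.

H_0 = Z,  H_1 = Z ⊕ Z/2Z,  H_2 = 0.

K has 9 vertices, 27 edges, 18 triangles.
rank ∂_0 = 0, rank ∂_1 = 8 ⇒ b_0 = 9 − 0 − 8 = 1; all invariant factors of ∂_1 are 1 so no torsion. So H_0 ≅ Z.
rank ∂_1 = 8, rank ∂_2 = 18 ⇒ b_1 = 27 − 8 − 18 = 1; ∂_2 has invariant factor(s) [2] giving torsion. So H_1 ≅ Z ⊕ Z/2Z.
rank ∂_2 = 18, rank ∂_3 = 0 ⇒ b_2 = 18 − 18 − 0 = 0. So H_2 ≅ 0.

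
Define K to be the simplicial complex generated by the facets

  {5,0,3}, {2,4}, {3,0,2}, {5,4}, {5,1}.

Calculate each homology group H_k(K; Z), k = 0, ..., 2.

H_0 ≅ Z,  H_1 ≅ Z,  H_2 = 0.

Order the vertices as 0 < 1 < 2 < 3 < 4 < 5. Listing each simplex with vertices in this order, K has dimension 2 with simplices:

  0-simplices (6): [0], [1], [2], [3], [4], [5]
  1-simplices (8): [0,2], [0,3], [0,5], [1,5], [2,3], [2,4], [3,5], [4,5]
  2-simplices (2): [0,2,3], [0,3,5]

so the chain groups are C_0 ≅ Z^6, C_1 ≅ Z^8, C_2 ≅ Z^2.

The boundary map ∂_1: C_1 → C_0 maps an edge to its endpoints' difference, ∂[p,q] = q − p. For instance
  ∂[0,3] = [3] − [0].
This gives a 6×8 integer matrix of rank 5; reducing to Smith normal form yields diagonal entries (1,1,1,1,1).

The boundary map ∂_2: C_2 → C_1 acts by ∂[p,q,r] = [q,r] − [p,r] + [p,q]. For instance
  ∂[0,2,3] = [2,3] − [0,3] + [0,2],
  ∂[0,3,5] = [3,5] − [0,5] + [0,3].
This gives a 8×2 integer matrix of rank 2; reducing to Smith normal form yields diagonal entries (1,1).

From H_k ≅ ker(∂_k) / im(∂_{k+1}) we obtain:

  H_0: rank C_0 − rank ∂_1 = 6 − 5 = 1, and the invariant factors of ∂_1 are all 1, so H_0 ≅ Z.
  H_1: rank ker ∂_1 − rank ∂_2 = (8 − 5) − 2 = 1, and the invariant factors of ∂_2 are all 1, so H_1 ≅ Z.
  H_2: rank ker ∂_2 − rank ∂_3 = (2 − 2) − 0 = 0, and there is no ∂_3, so H_2 ≅ 0.

As a check, the Euler characteristic is 6 − 8 + 2 = 0, which agrees with 1 − 1 + 0 = 0.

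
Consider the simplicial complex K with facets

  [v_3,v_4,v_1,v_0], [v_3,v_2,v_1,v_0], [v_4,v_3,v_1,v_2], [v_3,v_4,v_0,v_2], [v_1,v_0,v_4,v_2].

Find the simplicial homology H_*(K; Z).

H_0 ≅ Z,  H_1 = 0,  H_2 = 0,  H_3 ≅ Z.

Fix the vertex order v_0 < v_1 < v_2 < v_3 < v_4 and write every simplex with vertices in increasing order. Then dim K = 3 and the simplices of K are:

  0-simplices (5): [v_0], [v_1], [v_2], [v_3], [v_4]
  1-simplices (10): [v_0,v_1], [v_0,v_2], [v_0,v_3], [v_0,v_4], [v_1,v_2], [v_1,v_3], [v_1,v_4], [v_2,v_3], [v_2,v_4], [v_3,v_4]
  2-simplices (10): [v_0,v_1,v_2], [v_0,v_1,v_3], [v_0,v_1,v_4], [v_0,v_2,v_3], [v_0,v_2,v_4], [v_0,v_3,v_4], [v_1,v_2,v_3], [v_1,v_2,v_4], [v_1,v_3,v_4], [v_2,v_3,v_4]
  3-simplices (5): [v_0,v_1,v_2,v_3], [v_0,v_1,v_2,v_4], [v_0,v_1,v_3,v_4], [v_0,v_2,v_3,v_4], [v_1,v_2,v_3,v_4]

giving chain groups C_0 ≅ Z^5, C_1 ≅ Z^10, C_2 ≅ Z^10, C_3 ≅ Z^5.

∂_1: C_1 → C_0 sends each edge [p,q] (with p < q) to q − p.
This gives a 5×10 integer matrix of rank 4; reducing to Smith normal form yields diagonal entries (1,1,1,1).

∂_2: C_2 → C_1 sends each 2-simplex [p,q,r] to [q,r] − [p,r] + [p,q]. For instance
  ∂[v_1,v_2,v_3] = [v_2,v_3] − [v_1,v_3] + [v_1,v_2],
  ∂[v_0,v_1,v_3] = [v_1,v_3] − [v_0,v_3] + [v_0,v_1].
The resulting 10×10 matrix has rank 6, and its Smith normal form has invariant factors (1,1,1,1,1,1).

∂_3: C_3 → C_2 sends each 3-simplex σ to the alternating sum Σ_i (−1)^i (σ with its i-th vertex removed). For instance
  ∂[v_0,v_1,v_2,v_3] = [v_1,v_2,v_3] − [v_0,v_2,v_3] + [v_0,v_1,v_3] − [v_0,v_1,v_2],
  ∂[v_1,v_2,v_3,v_4] = [v_2,v_3,v_4] − [v_1,v_3,v_4] + [v_1,v_2,v_4] − [v_1,v_2,v_3].
The resulting 10×5 matrix has rank 4, and its Smith normal form has invariant factors (1,1,1,1).

Reading off H_k = ker ∂_k / im ∂_{k+1}:

  H_0: rank C_0 − rank ∂_1 = 5 − 4 = 1, and the invariant factors of ∂_1 are all 1, so H_0 ≅ Z.
  H_1: rank ker ∂_1 − rank ∂_2 = (10 − 4) − 6 = 0, and the invariant factors of ∂_2 are all 1, so H_1 ≅ 0.
  H_2: rank ker ∂_2 − rank ∂_3 = (10 − 6) − 4 = 0, and the invariant factors of ∂_3 are all 1, so H_2 ≅ 0.
  H_3: rank ker ∂_3 − rank ∂_4 = (5 − 4) − 0 = 1, and there is no ∂_4, so H_3 ≅ Z.

As a check, the Euler characteristic is 5 − 10 + 10 − 5 = 0, which agrees with 1 − 0 + 0 − 1 = 0.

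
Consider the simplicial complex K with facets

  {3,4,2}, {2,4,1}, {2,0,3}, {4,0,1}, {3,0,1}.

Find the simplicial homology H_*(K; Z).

H_0 ≅ Z,  H_1 ≅ Z,  H_2 = 0.

Order the vertices as 0 < 1 < 2 < 3 < 4. Listing each simplex with vertices in this order, K has dimension 2 with simplices:

  0-simplices (5): [0], [1], [2], [3], [4]
  1-simplices (10): [0,1], [0,2], [0,3], [0,4], [1,2], [1,3], [1,4], [2,3], [2,4], [3,4]
  2-simplices (5): [0,1,3], [0,1,4], [0,2,3], [1,2,4], [2,3,4]

so the chain groups are C_0 ≅ Z^5, C_1 ≅ Z^10, C_2 ≅ Z^5.

Boundary ∂_1: C_1 → C_0 is given by ∂[p,q] = [q] − [p]. For instance
  ∂[2,3] = [3] − [2].
As a 5×10 matrix over Z this has rank 4, with invariant factors (1,1,1,1).

The boundary map ∂_2: C_2 → C_1 acts by ∂[p,q,r] = [q,r] − [p,r] + [p,q]. For instance
  ∂[0,1,4] = [1,4] − [0,4] + [0,1],
  ∂[0,2,3] = [2,3] − [0,3] + [0,2].
The 10×5 boundary matrix has rank 5 and Smith normal form diag(1,1,1,1,1).

Reading off H_k = ker ∂_k / im ∂_{k+1}:

  H_0: rank C_0 − rank ∂_1 = 5 − 4 = 1, and the invariant factors of ∂_1 are all 1, so H_0 = Z.
  H_1: rank ker ∂_1 − rank ∂_2 = (10 − 4) − 5 = 1, and the invariant factors of ∂_2 are all 1, so H_1 = Z.
  H_2: rank ker ∂_2 − rank ∂_3 = (5 − 5) − 0 = 0, and there is no ∂_3, so H_2 = 0.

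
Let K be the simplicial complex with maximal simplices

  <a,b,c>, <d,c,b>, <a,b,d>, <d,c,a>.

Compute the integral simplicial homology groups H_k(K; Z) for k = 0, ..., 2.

H_0 ≅ Z,  H_1 = 0,  H_2 ≅ Z.

Order the vertices as a < b < c < d. Listing each simplex with vertices in this order, K has dimension 2 with simplices:

  0-simplices (4): a, b, c, d
  1-simplices (6): ab, ac, ad, bc, bd, cd
  2-simplices (4): abc, abd, acd, bcd

Hence C_0 ≅ Z^4, C_1 ≅ Z^6, C_2 ≅ Z^4.

Boundary ∂_1: C_1 → C_0 maps an edge to its endpoints' difference, ∂[p,q] = q − p. For instance
  ∂ad = d − a.
As a 4×6 matrix over Z this has rank 3, with invariant factors (1,1,1).

Boundary ∂_2: C_2 → C_1 sends each 2-simplex [p,q,r] to [q,r] − [p,r] + [p,q]. For instance
  ∂abc = bc − ac + ab,
  ∂abd = bd − ad + ab.
The 6×4 boundary matrix has rank 3 and Smith normal form diag(1,1,1).

From H_k ≅ ker(∂_k) / im(∂_{k+1}) we obtain:

  H_0: rank C_0 − rank ∂_1 = 4 − 3 = 1, and the invariant factors of ∂_1 are all 1, so H_0 ≅ Z.
  H_1: rank ker ∂_1 − rank ∂_2 = (6 − 3) − 3 = 0, and the invariant factors of ∂_2 are all 1, so H_1 ≅ 0.
  H_2: rank ker ∂_2 − rank ∂_3 = (4 − 3) − 0 = 1, and there is no ∂_3, so H_2 ≅ Z.

As a check, the Euler characteristic is 4 − 6 + 4 = 2, which agrees with 1 − 0 + 1 = 2.
(K is a triangulation of the 2-sphere S^2.)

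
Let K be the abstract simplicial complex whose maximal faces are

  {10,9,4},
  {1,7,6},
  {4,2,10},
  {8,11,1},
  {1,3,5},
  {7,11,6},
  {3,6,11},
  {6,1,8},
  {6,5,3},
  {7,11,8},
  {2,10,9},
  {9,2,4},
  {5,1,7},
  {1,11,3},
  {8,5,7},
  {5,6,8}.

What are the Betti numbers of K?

Order the vertices as 1 < 2 < 3 < 4 < 5 < 6 < 7 < 8 < 9 < 10 < 11. Listing each simplex with vertices in this order, K has dimension 2 with simplices:

  0-simplices (11): [1], [2], [3], [4], [5], [6], [7], [8], [9], [10], [11]
  1-simplices (24): (24 of them)
  2-simplices (16): [1,3,5], [1,3,11], [1,5,7], [1,6,7], [1,6,8], [1,8,11], [2,4,9], [2,4,10], [2,9,10], [3,5,6], [3,6,11], [4,9,10], [5,6,8], [5,7,8], [6,7,11], [7,8,11]

giving chain groups C_0 ≅ Z^11, C_1 ≅ Z^24, C_2 ≅ Z^16.

Boundary ∂_1: C_1 → C_0 maps an edge to its endpoints' difference, ∂[p,q] = q − p.
As a 11×24 matrix over Z this has rank 9, with invariant factors (1,1,1,1,1,1,1,1,1).

Boundary ∂_2: C_2 → C_1 maps a triangle to the signed sum of its edges. For instance
  ∂[1,6,7] = [6,7] − [1,7] + [1,6],
  ∂[4,9,10] = [9,10] − [4,10] + [4,9].
As a 24×16 matrix over Z this has rank 15, with invariant factors (1,1,1,1,1,1,1,1,1,1,1,1,1,1,2).

Computing H_k = (kernel of ∂_k) / (image of ∂_{k+1}):

  H_0: rank C_0 − rank ∂_1 = 11 − 9 = 2, and the invariant factors of ∂_1 are all 1, so H_0 = Z^2.
  H_1: rank ker ∂_1 − rank ∂_2 = (24 − 9) − 15 = 0, and ∂_2 has invariant factor 2 > 1, so H_1 = Z/2.
  H_2: rank ker ∂_2 − rank ∂_3 = (16 − 15) − 0 = 1, and there is no ∂_3, so H_2 = Z.

(K is a triangulation of the disjoint union of the 2-sphere S^2 and the real projective plane RP^2.)

Hence the Betti numbers are b_0 = 2, b_1 = 0, b_2 = 1.

b_0 = 2, b_1 = 0, b_2 = 1.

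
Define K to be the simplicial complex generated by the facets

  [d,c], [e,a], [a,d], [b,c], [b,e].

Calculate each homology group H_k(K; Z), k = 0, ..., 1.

We work with the vertex ordering a < b < c < d < e. The simplices of K, each written with vertices in increasing order, are:

  0-simplices (5): a, b, c, d, e
  1-simplices (5): ad, ae, bc, be, cd

so the chain groups are C_0 ≅ Z^5, C_1 ≅ Z^5.

Boundary ∂_1: C_1 → C_0 maps an edge to its endpoints' difference, ∂[p,q] = q − p. For instance
  ∂bc = c − b.
The 5×5 boundary matrix has rank 4 and Smith normal form diag(1,1,1,1).

Reading off H_k = ker ∂_k / im ∂_{k+1}:

  H_0: rank C_0 − rank ∂_1 = 5 − 4 = 1, and the invariant factors of ∂_1 are all 1, so H_0 = Z.
  H_1: rank ker ∂_1 − rank ∂_2 = (5 − 4) − 0 = 1, and there is no ∂_2, so H_1 = Z.

(K is a triangulation of the circle S^1.)

H_0 = Z,  H_1 = Z.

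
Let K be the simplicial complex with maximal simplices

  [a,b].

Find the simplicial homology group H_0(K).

H_0 = Z.

K has 2 vertices, 1 edge.
rank ∂_0 = 0, rank ∂_1 = 1 ⇒ b_0 = 2 − 0 − 1 = 1; all invariant factors of ∂_1 are 1 so no torsion. So H_0 ≅ Z.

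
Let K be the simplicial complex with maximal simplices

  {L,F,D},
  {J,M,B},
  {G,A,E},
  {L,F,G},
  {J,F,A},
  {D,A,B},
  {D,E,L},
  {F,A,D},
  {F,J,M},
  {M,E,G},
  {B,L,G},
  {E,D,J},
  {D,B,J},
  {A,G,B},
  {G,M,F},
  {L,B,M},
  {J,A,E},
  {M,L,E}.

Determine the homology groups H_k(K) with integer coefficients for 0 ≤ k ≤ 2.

H_0 = Z,  H_1 = Z ⊕ Z/2,  H_2 = 0.

Order the vertices as A < B < D < E < F < G < J < L < M. Listing each simplex with vertices in this order, K has dimension 2 with simplices:

  0-simplices (9): A, B, D, E, F, G, J, L, M
  1-simplices (27): AB, AD, AE, AF, AG, AJ, BD, BG, BJ, BL, BM, DE, DF, DJ, DL, EG, EJ, EL, EM, FG, FJ, FL, FM, GL, GM, JM, LM
  2-simplices (18): ABD, ABG, ADF, AEG, AEJ, AFJ, BDJ, BGL, BJM, BLM, DEJ, DEL, DFL, EGM, ELM, FGL, FGM, FJM

giving chain groups C_0 ≅ Z^9, C_1 ≅ Z^27, C_2 ≅ Z^18.

The boundary map ∂_1: C_1 → C_0 is given by ∂[p,q] = [q] − [p].
This gives a 9×27 integer matrix of rank 8; reducing to Smith normal form yields diagonal entries (1,1,1,1,1,1,1,1).

∂_2: C_2 → C_1 sends each 2-simplex [p,q,r] to [q,r] − [p,r] + [p,q]. For instance
  ∂DEJ = EJ − DJ + DE,
  ∂FGM = GM − FM + FG.
The resulting 27×18 matrix has rank 18, and its Smith normal form has invariant factors (1,1,1,1,1,1,1,1,1,1,1,1,1,1,1,1,1,2).

Computing H_k = (kernel of ∂_k) / (image of ∂_{k+1}):

  H_0: rank C_0 − rank ∂_1 = 9 − 8 = 1, and the invariant factors of ∂_1 are all 1, so H_0 = Z.
  H_1: rank ker ∂_1 − rank ∂_2 = (27 − 8) − 18 = 1, and ∂_2 has invariant factor 2 > 1, so H_1 = Z ⊕ Z/2.
  H_2: rank ker ∂_2 − rank ∂_3 = (18 − 18) − 0 = 0, and there is no ∂_3, so H_2 = 0.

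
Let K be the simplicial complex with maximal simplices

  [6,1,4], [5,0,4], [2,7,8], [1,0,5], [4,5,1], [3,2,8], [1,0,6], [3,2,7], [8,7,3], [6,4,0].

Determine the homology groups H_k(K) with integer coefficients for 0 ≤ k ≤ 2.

H_0 = Z^2,  H_1 = 0,  H_2 = Z^2.

We work with the vertex ordering 0 < 1 < 2 < 3 < 4 < 5 < 6 < 7 < 8. The simplices of K, each written with vertices in increasing order, are:

  0-simplices (9): [0], [1], [2], [3], [4], [5], [6], [7], [8]
  1-simplices (15): [0,1], [0,4], [0,5], [0,6], [1,4], [1,5], [1,6], [2,3], [2,7], [2,8], [3,7], [3,8], [4,5], [4,6], [7,8]
  2-simplices (10): [0,1,5], [0,1,6], [0,4,5], [0,4,6], [1,4,5], [1,4,6], [2,3,7], [2,3,8], [2,7,8], [3,7,8]

giving chain groups C_0 ≅ Z^9, C_1 ≅ Z^15, C_2 ≅ Z^10.

The boundary map ∂_1: C_1 → C_0 maps an edge to its endpoints' difference, ∂[p,q] = q − p. For instance
  ∂[3,7] = [7] − [3].
The 9×15 boundary matrix has rank 7 and Smith normal form diag(1,1,1,1,1,1,1).

∂_2: C_2 → C_1 sends each 2-simplex [p,q,r] to [q,r] − [p,r] + [p,q]. For instance
  ∂[2,3,7] = [3,7] − [2,7] + [2,3],
  ∂[2,7,8] = [7,8] − [2,8] + [2,7].
As a 15×10 matrix over Z this has rank 8, with invariant factors (1,1,1,1,1,1,1,1).

Computing H_k = (kernel of ∂_k) / (image of ∂_{k+1}):

  H_0: rank C_0 − rank ∂_1 = 9 − 7 = 2, and the invariant factors of ∂_1 are all 1, so H_0 = Z^2.
  H_1: rank ker ∂_1 − rank ∂_2 = (15 − 7) − 8 = 0, and the invariant factors of ∂_2 are all 1, so H_1 = 0.
  H_2: rank ker ∂_2 − rank ∂_3 = (10 − 8) − 0 = 2, and there is no ∂_3, so H_2 = Z^2.

(K is a triangulation of the disjoint union of the 2-sphere S^2 and the 2-sphere S^2.)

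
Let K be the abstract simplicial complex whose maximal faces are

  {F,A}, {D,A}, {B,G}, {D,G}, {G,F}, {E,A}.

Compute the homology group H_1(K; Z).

We work with the vertex ordering A < B < D < E < F < G. The simplices of K, each written with vertices in increasing order, are:

  0-simplices (6): A, B, D, E, F, G
  1-simplices (6): AD, AE, AF, BG, DG, FG

so the chain groups are C_0 ≅ Z^6, C_1 ≅ Z^6.

∂_1: C_1 → C_0 maps an edge to its endpoints' difference, ∂[p,q] = q − p.
The 6×6 boundary matrix has rank 5 and Smith normal form diag(1,1,1,1,1).

Reading off H_k = ker ∂_k / im ∂_{k+1}:

  H_1: rank ker ∂_1 − rank ∂_2 = (6 − 5) − 0 = 1, and there is no ∂_2, so H_1 ≅ Z.

H_1 = Z.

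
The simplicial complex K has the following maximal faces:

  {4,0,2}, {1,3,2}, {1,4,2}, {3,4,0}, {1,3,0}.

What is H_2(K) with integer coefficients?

H_2 = 0.

We work with the vertex ordering 0 < 1 < 2 < 3 < 4. The simplices of K, each written with vertices in increasing order, are:

  0-simplices (5): [0], [1], [2], [3], [4]
  1-simplices (10): [0,1], [0,2], [0,3], [0,4], [1,2], [1,3], [1,4], [2,3], [2,4], [3,4]
  2-simplices (5): [0,1,3], [0,2,4], [0,3,4], [1,2,3], [1,2,4]

giving chain groups C_0 ≅ Z^5, C_1 ≅ Z^10, C_2 ≅ Z^5.

Boundary ∂_1: C_1 → C_0 sends each edge [p,q] (with p < q) to q − p.
The resulting 5×10 matrix has rank 4, and its Smith normal form has invariant factors (1,1,1,1).

The boundary map ∂_2: C_2 → C_1 acts by ∂[p,q,r] = [q,r] − [p,r] + [p,q]. For instance
  ∂[1,2,3] = [2,3] − [1,3] + [1,2],
  ∂[0,1,3] = [1,3] − [0,3] + [0,1].
The resulting 10×5 matrix has rank 5, and its Smith normal form has invariant factors (1,1,1,1,1).

Now H_k = ker ∂_k / im ∂_{k+1}, so:

  H_2: rank ker ∂_2 − rank ∂_3 = (5 − 5) − 0 = 0, and there is no ∂_3, so H_2 = 0.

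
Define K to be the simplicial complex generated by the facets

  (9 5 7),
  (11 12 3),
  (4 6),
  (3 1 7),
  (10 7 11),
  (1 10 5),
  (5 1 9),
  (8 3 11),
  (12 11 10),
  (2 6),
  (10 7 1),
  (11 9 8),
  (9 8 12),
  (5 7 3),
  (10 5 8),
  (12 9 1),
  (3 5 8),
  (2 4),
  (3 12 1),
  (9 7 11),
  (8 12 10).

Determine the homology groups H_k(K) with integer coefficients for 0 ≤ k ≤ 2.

H_0 ≅ Z^2,  H_1 ≅ Z^2 ⊕ Z/2Z,  H_2 = 0.

Fix the vertex order 1 < 2 < 3 < 4 < 5 < 6 < 7 < 8 < 9 < 10 < 11 < 12 and write every simplex with vertices in increasing order. Then dim K = 2 and the simplices of K are:

  0-simplices (12): [1], [2], [3], [4], [5], [6], [7], [8], [9], [10], [11], [12]
  1-simplices (30): (30 of them)
  2-simplices (18): (18 of them)

giving chain groups C_0 ≅ Z^12, C_1 ≅ Z^30, C_2 ≅ Z^18.

Boundary ∂_1: C_1 → C_0 is given by ∂[p,q] = [q] − [p]. For instance
  ∂[2,6] = [6] − [2].
The 12×30 boundary matrix has rank 10 and Smith normal form diag(1,1,1,1,1,1,1,1,1,1).

∂_2: C_2 → C_1 sends each 2-simplex [p,q,r] to [q,r] − [p,r] + [p,q]. For instance
  ∂[8,9,12] = [9,12] − [8,12] + [8,9],
  ∂[7,9,11] = [9,11] − [7,11] + [7,9].
As a 30×18 matrix over Z this has rank 18, with invariant factors (1,1,1,1,1,1,1,1,1,1,1,1,1,1,1,1,1,2).

Computing H_k = (kernel of ∂_k) / (image of ∂_{k+1}):

  H_0: rank C_0 − rank ∂_1 = 12 − 10 = 2, and the invariant factors of ∂_1 are all 1, so H_0 = Z^2.
  H_1: rank ker ∂_1 − rank ∂_2 = (30 − 10) − 18 = 2, and ∂_2 has invariant factor 2 > 1, so H_1 = Z^2 ⊕ Z/2Z.
  H_2: rank ker ∂_2 − rank ∂_3 = (18 − 18) − 0 = 0, and there is no ∂_3, so H_2 = 0.

(K is a triangulation of the disjoint union of the Klein bottle and the circle S^1.)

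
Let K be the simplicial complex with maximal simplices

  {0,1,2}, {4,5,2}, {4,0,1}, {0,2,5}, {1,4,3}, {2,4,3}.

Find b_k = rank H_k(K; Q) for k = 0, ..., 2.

We work with the vertex ordering 0 < 1 < 2 < 3 < 4 < 5. The simplices of K, each written with vertices in increasing order, are:

  0-simplices (6): [0], [1], [2], [3], [4], [5]
  1-simplices (12): [0,1], [0,2], [0,4], [0,5], [1,2], [1,3], [1,4], [2,3], [2,4], [2,5], [3,4], [4,5]
  2-simplices (6): [0,1,2], [0,1,4], [0,2,5], [1,3,4], [2,3,4], [2,4,5]

so the chain groups are C_0 ≅ Z^6, C_1 ≅ Z^12, C_2 ≅ Z^6.

Boundary ∂_1: C_1 → C_0 maps an edge to its endpoints' difference, ∂[p,q] = q − p. For instance
  ∂[2,5] = [5] − [2].
The 6×12 boundary matrix has rank 5 and Smith normal form diag(1,1,1,1,1).

∂_2: C_2 → C_1 maps a triangle to the signed sum of its edges. For instance
  ∂[2,4,5] = [4,5] − [2,5] + [2,4],
  ∂[1,3,4] = [3,4] − [1,4] + [1,3].
As a 12×6 matrix over Z this has rank 6, with invariant factors (1,1,1,1,1,1).

Reading off H_k = ker ∂_k / im ∂_{k+1}:

  H_0: rank C_0 − rank ∂_1 = 6 − 5 = 1, and the invariant factors of ∂_1 are all 1, so H_0 ≅ Z.
  H_1: rank ker ∂_1 − rank ∂_2 = (12 − 5) − 6 = 1, and the invariant factors of ∂_2 are all 1, so H_1 ≅ Z.
  H_2: rank ker ∂_2 − rank ∂_3 = (6 − 6) − 0 = 0, and there is no ∂_3, so H_2 ≅ 0.

As a check, the Euler characteristic is 6 − 12 + 6 = 0, which agrees with 1 − 1 + 0 = 0.

Hence the Betti numbers are b_0 = 1, b_1 = 1, b_2 = 0.

b_0 = 1, b_1 = 1, b_2 = 0.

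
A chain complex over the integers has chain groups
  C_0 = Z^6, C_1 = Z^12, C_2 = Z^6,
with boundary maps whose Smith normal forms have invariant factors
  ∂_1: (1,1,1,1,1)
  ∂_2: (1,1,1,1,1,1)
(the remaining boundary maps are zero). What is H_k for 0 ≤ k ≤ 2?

H_0 = Z,  H_1 = Z,  H_2 = 0.

H_0: b_0 = 6 − 0 − 5 = 1; torsion from ∂_1 factors > 1: none. So H_0 = Z.
H_1: b_1 = 12 − 5 − 6 = 1; torsion from ∂_2 factors > 1: none. So H_1 = Z.
H_2: b_2 = 6 − 6 − 0 = 0; torsion from ∂_3 factors > 1: none. So H_2 = 0.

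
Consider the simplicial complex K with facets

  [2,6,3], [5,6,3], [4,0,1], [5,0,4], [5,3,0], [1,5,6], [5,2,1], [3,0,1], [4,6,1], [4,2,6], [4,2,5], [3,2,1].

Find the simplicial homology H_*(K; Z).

Fix the vertex order 0 < 1 < 2 < 3 < 4 < 5 < 6 and write every simplex with vertices in increasing order. Then dim K = 2 and the simplices of K are:

  0-simplices (7): [0], [1], [2], [3], [4], [5], [6]
  1-simplices (18): [0,1], [0,3], [0,4], [0,5], [1,2], [1,3], [1,4], [1,5], [1,6], [2,3], [2,4], [2,5], [2,6], [3,5], [3,6], [4,5], [4,6], [5,6]
  2-simplices (12): [0,1,3], [0,1,4], [0,3,5], [0,4,5], [1,2,3], [1,2,5], [1,4,6], [1,5,6], [2,3,6], [2,4,5], [2,4,6], [3,5,6]

Hence C_0 ≅ Z^7, C_1 ≅ Z^18, C_2 ≅ Z^12.

∂_1: C_1 → C_0 is given by ∂[p,q] = [q] − [p]. For instance
  ∂[1,4] = [4] − [1].
As a 7×18 matrix over Z this has rank 6, with invariant factors (1,1,1,1,1,1).

Boundary ∂_2: C_2 → C_1 sends each 2-simplex [p,q,r] to [q,r] − [p,r] + [p,q]. For instance
  ∂[0,3,5] = [3,5] − [0,5] + [0,3],
  ∂[2,3,6] = [3,6] − [2,6] + [2,3].
As a 18×12 matrix over Z this has rank 12, with invariant factors (1,1,1,1,1,1,1,1,1,1,1,2).

Reading off H_k = ker ∂_k / im ∂_{k+1}:

  H_0: rank C_0 − rank ∂_1 = 7 − 6 = 1, and the invariant factors of ∂_1 are all 1, so H_0 ≅ Z.
  H_1: rank ker ∂_1 − rank ∂_2 = (18 − 6) − 12 = 0, and ∂_2 has invariant factor 2 > 1, so H_1 ≅ Z/2.
  H_2: rank ker ∂_2 − rank ∂_3 = (12 − 12) − 0 = 0, and there is no ∂_3, so H_2 ≅ 0.

As a check, the Euler characteristic is 7 − 18 + 12 = 1, which agrees with 1 − 0 + 0 = 1.

H_0 = Z,  H_1 = Z/2,  H_2 = 0.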